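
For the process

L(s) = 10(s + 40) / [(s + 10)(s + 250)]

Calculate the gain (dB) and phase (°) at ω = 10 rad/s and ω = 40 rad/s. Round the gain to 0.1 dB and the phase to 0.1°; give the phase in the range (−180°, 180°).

At s = jω = j10:
zero (s+40): 40 + j10 → |·| = √(40²+10²) = √1700 ≈ 41.231, ∠ = arctan(10/40) ≈ 14.04°
pole (s+10): 10 + j10 → |·| = √(10²+10²) = √200 ≈ 14.142, ∠ = arctan(10/10) ≈ 45.00°
pole (s+250): 250 + j10 → |·| = √(250²+10²) = √62600 ≈ 250.2, ∠ = arctan(10/250) ≈ 2.29°
|L| = 10 · 41.231 / 3538.3 ≈ 0.11653
Gain = 20 log₁₀(0.11653) ≈ -18.67 dB
∠L = 14.04° − 47.29° = -33.25°

At s = jω = j40:
zero (s+40): 40 + j40 → |·| = √(40²+40²) = √3200 ≈ 56.569, ∠ = arctan(40/40) ≈ 45.00°
pole (s+10): 10 + j40 → |·| = √(10²+40²) = √1700 ≈ 41.231, ∠ = arctan(40/10) ≈ 75.96°
pole (s+250): 250 + j40 → |·| = √(250²+40²) = √64100 ≈ 253.18, ∠ = arctan(40/250) ≈ 9.09°
|L| = 10 · 56.569 / 10439 ≈ 0.05419
Gain = 20 log₁₀(0.05419) ≈ -25.32 dB
∠L = 45.00° − 85.05° = -40.05°

ω = 10: -18.7 dB, -33.3°; ω = 40: -25.3 dB, -40.1°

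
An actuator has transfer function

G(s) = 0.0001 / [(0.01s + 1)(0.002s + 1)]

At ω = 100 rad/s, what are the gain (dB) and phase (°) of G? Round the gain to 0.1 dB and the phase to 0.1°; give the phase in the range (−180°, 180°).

-83.2 dB, -56.3°

At ω = 100 rad/s:
pole (1 + j100·0.01) = 1 + j1 → |·| ≈ 1.4142, ∠ ≈ 45.00°
pole (1 + j100·0.002) = 1 + j0.2 → |·| ≈ 1.0198, ∠ ≈ 11.31°
|G| = 0.0001 · 1 / (1.4142 · 1.0198) ≈ 6.9338e-05
Gain = 20 log₁₀(6.9338e-05) ≈ -83.18 dB
∠G = (0°) − (45.00° + 11.31°) = -56.31°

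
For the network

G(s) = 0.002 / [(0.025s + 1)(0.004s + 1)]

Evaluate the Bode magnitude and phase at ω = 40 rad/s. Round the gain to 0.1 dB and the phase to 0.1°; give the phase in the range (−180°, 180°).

-57.1 dB, -54.1°

At ω = 40 rad/s:
pole (1 + j40·0.025) = 1 + j1 → |·| ≈ 1.4142, ∠ ≈ 45.00°
pole (1 + j40·0.004) = 1 + j0.16 → |·| ≈ 1.0127, ∠ ≈ 9.09°
|G| = 0.002 · 1 / (1.4142 · 1.0127) ≈ 0.0013965
Gain = 20 log₁₀(0.0013965) ≈ -57.10 dB
∠G = (0°) − (45.00° + 9.09°) = -54.09°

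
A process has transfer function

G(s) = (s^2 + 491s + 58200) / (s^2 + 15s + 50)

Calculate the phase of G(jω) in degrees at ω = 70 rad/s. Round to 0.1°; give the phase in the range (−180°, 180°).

-135.0°

Substitute s = j70:
Numerator: (j70)^2 + 491(j70) + 58200 = 53300 + j34370
Denominator: (j70)^2 + 15(j70) + 50 = -4850 + j1050
|N| = √(53300² + 34370²) ≈ 63421, ∠N ≈ 32.82°
|D| = √(4850² + 1050²) ≈ 4962.4, ∠D ≈ 167.78°
∠G = 32.82° − 167.78° = -134.96°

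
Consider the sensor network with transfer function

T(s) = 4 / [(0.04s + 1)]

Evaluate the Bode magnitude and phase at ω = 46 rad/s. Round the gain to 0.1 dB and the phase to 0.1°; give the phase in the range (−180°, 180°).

5.6 dB, -61.5°

At ω = 46 rad/s:
pole (1 + j46·0.04) = 1 + j1.84 → |·| ≈ 2.0942, ∠ ≈ 61.48°
|T| = 4 · 1 / (2.0942) ≈ 1.91
Gain = 20 log₁₀(1.91) ≈ 5.62 dB
∠T = (0°) − (61.48°) = -61.48°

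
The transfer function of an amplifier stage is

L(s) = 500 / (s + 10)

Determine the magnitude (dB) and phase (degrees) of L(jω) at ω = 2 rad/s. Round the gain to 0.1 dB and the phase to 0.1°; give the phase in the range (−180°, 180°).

Substitute s = j2:
Numerator: 500 = 500 + j0
Denominator: (j2) + 10 = 10 + j2
|N| = √(500² + 0²) ≈ 500, ∠N ≈ 0.00°
|D| = √(10² + 2²) ≈ 10.198, ∠D ≈ 11.31°
|L| = 500 / 10.198 ≈ 49.029
Gain = 20 log₁₀(49.029) ≈ 33.81 dB
∠L = 0.00° − 11.31° = -11.31°

33.8 dB, -11.3°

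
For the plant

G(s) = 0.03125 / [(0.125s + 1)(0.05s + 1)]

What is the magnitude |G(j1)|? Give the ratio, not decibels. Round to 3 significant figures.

0.0310

At ω = 1 rad/s:
pole (1 + j1·0.125) = 1 + j0.125 → |·| ≈ 1.0078, ∠ ≈ 7.13°
pole (1 + j1·0.05) = 1 + j0.05 → |·| ≈ 1.0012, ∠ ≈ 2.86°
|G| = 0.03125 · 1 / (1.0078 · 1.0012) ≈ 0.030971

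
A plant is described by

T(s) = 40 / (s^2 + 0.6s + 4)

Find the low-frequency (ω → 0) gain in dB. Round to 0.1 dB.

20.0 dB

T(0) = 40 / 4 = 10
20 log₁₀(10) ≈ 20.00 dB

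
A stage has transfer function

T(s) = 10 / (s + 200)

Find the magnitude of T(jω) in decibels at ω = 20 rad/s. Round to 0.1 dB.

-26.1 dB

Substitute s = j20:
Numerator: 10 = 10 + j0
Denominator: (j20) + 200 = 200 + j20
|N| = √(10² + 0²) ≈ 10, ∠N ≈ 0.00°
|D| = √(200² + 20²) ≈ 201, ∠D ≈ 5.71°
|T| = 10 / 201 ≈ 0.049751
Gain = 20 log₁₀(0.049751) ≈ -26.06 dB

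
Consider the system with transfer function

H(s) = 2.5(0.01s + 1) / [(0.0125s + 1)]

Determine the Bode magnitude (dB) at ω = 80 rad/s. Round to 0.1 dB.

7.1 dB

At ω = 80 rad/s:
zero (1 + j80·0.01) = 1 + j0.8 → |·| ≈ 1.2806, ∠ ≈ 38.66°
pole (1 + j80·0.0125) = 1 + j1 → |·| ≈ 1.4142, ∠ ≈ 45.00°
|H| = 2.5 · 1.2806 / (1.4142) ≈ 2.2638
Gain = 20 log₁₀(2.2638) ≈ 7.10 dB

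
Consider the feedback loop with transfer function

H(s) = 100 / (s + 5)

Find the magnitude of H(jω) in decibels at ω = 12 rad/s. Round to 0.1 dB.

Substitute s = j12:
Numerator: 100 = 100 + j0
Denominator: (j12) + 5 = 5 + j12
|N| = √(100² + 0²) ≈ 100, ∠N ≈ 0.00°
|D| = √(5² + 12²) ≈ 13, ∠D ≈ 67.38°
|H| = 100 / 13 ≈ 7.6923
Gain = 20 log₁₀(7.6923) ≈ 17.72 dB

17.7 dB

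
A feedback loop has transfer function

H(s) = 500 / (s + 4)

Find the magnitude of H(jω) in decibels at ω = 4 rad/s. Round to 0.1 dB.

38.9 dB

At s = jω = j4:
pole (s+4): 4 + j4 → |·| = √(4²+4²) = √32 ≈ 5.6569, ∠ = arctan(4/4) ≈ 45.00°
|H| = 500 / 5.6569 ≈ 88.388
Gain = 20 log₁₀(88.388) ≈ 38.93 dB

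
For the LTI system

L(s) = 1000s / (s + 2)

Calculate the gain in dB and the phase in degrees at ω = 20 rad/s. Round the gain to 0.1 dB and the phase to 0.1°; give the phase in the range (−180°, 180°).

60.0 dB, 5.7°

At s = jω = j20:
zero at origin: s = j20 → |·| = 20, ∠ = 90.00°
pole (s+2): 2 + j20 → |·| = √(2²+20²) = √404 ≈ 20.1, ∠ = arctan(20/2) ≈ 84.29°
|L| = 1000 · 20 / 20.1 ≈ 995.02
Gain = 20 log₁₀(995.02) ≈ 59.96 dB
∠L = 90.00° − 84.29° = 5.71°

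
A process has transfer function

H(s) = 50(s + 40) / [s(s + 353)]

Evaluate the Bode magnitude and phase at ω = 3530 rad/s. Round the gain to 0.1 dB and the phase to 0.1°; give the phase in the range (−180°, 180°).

At s = jω = j3530:
zero (s+40): 40 + j3530 → |·| = √(40²+3530²) = √12462500 ≈ 3530.2, ∠ = arctan(3530/40) ≈ 89.35°
pole (s+353): 353 + j3530 → |·| = √(353²+3530²) = √12585509 ≈ 3547.6, ∠ = arctan(3530/353) ≈ 84.29°
pole at origin: |s| = 3530, ∠ = 90.00° (in denominator)
|H| = 50 · 3530.2 / 1.2523e+07 ≈ 0.014095
Gain = 20 log₁₀(0.014095) ≈ -37.02 dB
∠H = 89.35° − 174.29° = -84.94°

-37.0 dB, -84.9°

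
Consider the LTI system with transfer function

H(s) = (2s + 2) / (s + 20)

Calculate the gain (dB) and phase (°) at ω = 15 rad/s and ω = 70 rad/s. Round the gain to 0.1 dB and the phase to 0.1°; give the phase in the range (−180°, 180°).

ω = 15: 1.6 dB, 49.3°; ω = 70: 5.7 dB, 15.1°

Substitute s = j15:
Numerator: 2(j15) + 2 = 2 + j30
Denominator: (j15) + 20 = 20 + j15
|N| = √(2² + 30²) ≈ 30.067, ∠N ≈ 86.19°
|D| = √(20² + 15²) ≈ 25, ∠D ≈ 36.87°
|H| = 30.067 / 25 ≈ 1.2027
Gain = 20 log₁₀(1.2027) ≈ 1.60 dB
∠H = 86.19° − 36.87° = 49.32°

Substitute s = j70:
Numerator: 2(j70) + 2 = 2 + j140
Denominator: (j70) + 20 = 20 + j70
|N| = √(2² + 140²) ≈ 140.01, ∠N ≈ 89.18°
|D| = √(20² + 70²) ≈ 72.801, ∠D ≈ 74.05°
|H| = 140.01 / 72.801 ≈ 1.9232
Gain = 20 log₁₀(1.9232) ≈ 5.68 dB
∠H = 89.18° − 74.05° = 15.13°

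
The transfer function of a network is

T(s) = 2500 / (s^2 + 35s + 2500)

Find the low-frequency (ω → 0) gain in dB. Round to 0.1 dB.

0.0 dB

T(0) = 2500 / 2500 = 1
20 log₁₀(1) ≈ 0.00 dB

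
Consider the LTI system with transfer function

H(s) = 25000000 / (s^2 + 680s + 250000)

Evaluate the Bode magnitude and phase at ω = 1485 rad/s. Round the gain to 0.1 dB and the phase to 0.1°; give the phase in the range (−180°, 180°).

21.1 dB, -152.7°

At s = jω = j1485:
quadratic: (j1485)² + 680·j1485 + 250000 = -1955225 + j1009800 → |·| ≈ 2.2006e+06, ∠ ≈ 152.69°
|H| = 25000000 / 2.2006e+06 ≈ 11.361
Gain = 20 log₁₀(11.361) ≈ 21.11 dB
∠H = 0.00° − 152.69° = -152.69°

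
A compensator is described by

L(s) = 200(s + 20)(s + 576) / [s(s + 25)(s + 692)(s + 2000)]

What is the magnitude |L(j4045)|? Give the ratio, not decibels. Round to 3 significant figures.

1.09e-05

At s = jω = j4045:
zero (s+20): 20 + j4045 → |·| = √(20²+4045²) = √16362425 ≈ 4045, ∠ = arctan(4045/20) ≈ 89.72°
zero (s+576): 576 + j4045 → |·| = √(576²+4045²) = √16693801 ≈ 4085.8, ∠ = arctan(4045/576) ≈ 81.90°
pole (s+25): 25 + j4045 → |·| = √(25²+4045²) = √16362650 ≈ 4045.1, ∠ = arctan(4045/25) ≈ 89.65°
pole (s+692): 692 + j4045 → |·| = √(692²+4045²) = √16840889 ≈ 4103.8, ∠ = arctan(4045/692) ≈ 80.29°
pole (s+2000): 2000 + j4045 → |·| = √(2000²+4045²) = √20362025 ≈ 4512.4, ∠ = arctan(4045/2000) ≈ 63.69°
pole at origin: |s| = 4045, ∠ = 90.00° (in denominator)
|L| = 200 · 1.6527e+07 / 3.03e+14 ≈ 1.0909e-05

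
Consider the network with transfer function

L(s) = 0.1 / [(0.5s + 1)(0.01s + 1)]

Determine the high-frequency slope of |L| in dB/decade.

-40 dB/decade

Each pole contributes −20 dB/decade at high frequency; each zero contributes +20 dB/decade.
Net: 0 zero(s) − 2 pole(s) → -40 dB/decade.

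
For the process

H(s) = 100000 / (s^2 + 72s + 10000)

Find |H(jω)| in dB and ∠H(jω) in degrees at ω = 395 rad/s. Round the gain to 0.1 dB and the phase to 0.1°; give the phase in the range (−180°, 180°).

At s = jω = j395:
quadratic: (j395)² + 72·j395 + 10000 = -146025 + j28440 → |·| ≈ 1.4877e+05, ∠ ≈ 168.98°
|H| = 100000 / 1.4877e+05 ≈ 0.67218
Gain = 20 log₁₀(0.67218) ≈ -3.45 dB
∠H = 0.00° − 168.98° = -168.98°

-3.5 dB, -169.0°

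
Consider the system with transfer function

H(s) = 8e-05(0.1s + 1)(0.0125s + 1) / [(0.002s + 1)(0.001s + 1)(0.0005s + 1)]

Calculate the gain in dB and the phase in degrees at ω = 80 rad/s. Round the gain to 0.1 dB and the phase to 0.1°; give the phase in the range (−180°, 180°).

-60.9 dB, 111.9°

At ω = 80 rad/s:
zero (1 + j80·0.1) = 1 + j8 → |·| ≈ 8.0623, ∠ ≈ 82.87°
zero (1 + j80·0.0125) = 1 + j1 → |·| ≈ 1.4142, ∠ ≈ 45.00°
pole (1 + j80·0.002) = 1 + j0.16 → |·| ≈ 1.0127, ∠ ≈ 9.09°
pole (1 + j80·0.001) = 1 + j0.08 → |·| ≈ 1.0032, ∠ ≈ 4.57°
pole (1 + j80·0.0005) = 1 + j0.04 → |·| ≈ 1.0008, ∠ ≈ 2.29°
|H| = 8e-05 · 8.0623 · 1.4142 / (1.0127 · 1.0032 · 1.0008) ≈ 0.00089711
Gain = 20 log₁₀(0.00089711) ≈ -60.94 dB
∠H = (82.87° + 45.00°) − (9.09° + 4.57° + 2.29°) = 111.92°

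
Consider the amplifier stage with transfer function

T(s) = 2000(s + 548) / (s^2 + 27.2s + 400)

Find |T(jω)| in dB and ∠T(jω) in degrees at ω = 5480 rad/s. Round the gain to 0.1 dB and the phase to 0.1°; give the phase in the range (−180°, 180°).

At s = jω = j5480:
zero (s+548): 548 + j5480 → |·| = √(548²+5480²) = √30330704 ≈ 5507.3, ∠ = arctan(5480/548) ≈ 84.29°
quadratic: (j5480)² + 27.2·j5480 + 400 = -30030000 + j149056 → |·| ≈ 3.003e+07, ∠ ≈ 179.72°
|T| = 2000 · 5507.3 / 3.003e+07 ≈ 0.36679
Gain = 20 log₁₀(0.36679) ≈ -8.71 dB
∠T = 84.29° − 179.72° = -95.43°

-8.7 dB, -95.4°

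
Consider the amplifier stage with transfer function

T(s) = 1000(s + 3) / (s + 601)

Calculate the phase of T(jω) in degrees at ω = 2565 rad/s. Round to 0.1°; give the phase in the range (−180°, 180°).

13.1°

At s = jω = j2565:
zero (s+3): 3 + j2565 → |·| = √(3²+2565²) = √6579234 ≈ 2565, ∠ = arctan(2565/3) ≈ 89.93°
pole (s+601): 601 + j2565 → |·| = √(601²+2565²) = √6940426 ≈ 2634.5, ∠ = arctan(2565/601) ≈ 76.81°
∠T = 89.93° − 76.81° = 13.12°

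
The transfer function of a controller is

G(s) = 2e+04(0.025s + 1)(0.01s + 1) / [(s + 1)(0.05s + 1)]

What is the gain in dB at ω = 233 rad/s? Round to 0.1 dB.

At ω = 233 rad/s:
zero (1 + j233·0.025) = 1 + j5.825 → |·| ≈ 5.9102, ∠ ≈ 80.26°
zero (1 + j233·0.01) = 1 + j2.33 → |·| ≈ 2.5355, ∠ ≈ 66.77°
pole (1 + j233·1) = 1 + j233 → |·| ≈ 233, ∠ ≈ 89.75°
pole (1 + j233·0.05) = 1 + j11.65 → |·| ≈ 11.693, ∠ ≈ 85.09°
|G| = 2e+04 · 5.9102 · 2.5355 / (233 · 11.693) ≈ 110.01
Gain = 20 log₁₀(110.01) ≈ 40.83 dB

40.8 dB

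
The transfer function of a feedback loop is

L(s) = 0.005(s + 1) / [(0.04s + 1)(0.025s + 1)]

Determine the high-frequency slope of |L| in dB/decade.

-20 dB/decade

Each pole contributes −20 dB/decade at high frequency; each zero contributes +20 dB/decade.
Net: 1 zero(s) − 2 pole(s) → -20 dB/decade.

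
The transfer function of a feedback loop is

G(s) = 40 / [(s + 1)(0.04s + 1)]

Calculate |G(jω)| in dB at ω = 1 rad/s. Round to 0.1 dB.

29.0 dB

At ω = 1 rad/s:
pole (1 + j1·1) = 1 + j1 → |·| ≈ 1.4142, ∠ ≈ 45.00°
pole (1 + j1·0.04) = 1 + j0.04 → |·| ≈ 1.0008, ∠ ≈ 2.29°
|G| = 40 · 1 / (1.4142 · 1.0008) ≈ 28.262
Gain = 20 log₁₀(28.262) ≈ 29.02 dB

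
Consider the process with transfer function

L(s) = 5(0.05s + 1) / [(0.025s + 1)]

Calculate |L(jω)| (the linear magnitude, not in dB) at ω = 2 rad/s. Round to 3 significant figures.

5.02

At ω = 2 rad/s:
zero (1 + j2·0.05) = 1 + j0.1 → |·| ≈ 1.005, ∠ ≈ 5.71°
pole (1 + j2·0.025) = 1 + j0.05 → |·| ≈ 1.0012, ∠ ≈ 2.86°
|L| = 5 · 1.005 / (1.0012) ≈ 5.019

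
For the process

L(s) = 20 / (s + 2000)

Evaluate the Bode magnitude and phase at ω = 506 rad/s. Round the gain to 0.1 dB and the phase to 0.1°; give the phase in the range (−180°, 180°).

Substitute s = j506:
Numerator: 20 = 20 + j0
Denominator: (j506) + 2000 = 2000 + j506
|N| = √(20² + 0²) ≈ 20, ∠N ≈ 0.00°
|D| = √(2000² + 506²) ≈ 2063, ∠D ≈ 14.20°
|L| = 20 / 2063 ≈ 0.0096946
Gain = 20 log₁₀(0.0096946) ≈ -40.27 dB
∠L = 0.00° − 14.20° = -14.20°

-40.3 dB, -14.2°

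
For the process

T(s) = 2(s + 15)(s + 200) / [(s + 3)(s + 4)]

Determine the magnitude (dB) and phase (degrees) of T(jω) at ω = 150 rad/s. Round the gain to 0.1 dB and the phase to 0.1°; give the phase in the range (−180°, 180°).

10.5 dB, -56.2°

At s = jω = j150:
zero (s+15): 15 + j150 → |·| = √(15²+150²) = √22725 ≈ 150.75, ∠ = arctan(150/15) ≈ 84.29°
zero (s+200): 200 + j150 → |·| = √(200²+150²) = √62500 ≈ 250, ∠ = arctan(150/200) ≈ 36.87°
pole (s+3): 3 + j150 → |·| = √(3²+150²) = √22509 ≈ 150.03, ∠ = arctan(150/3) ≈ 88.85°
pole (s+4): 4 + j150 → |·| = √(4²+150²) = √22516 ≈ 150.05, ∠ = arctan(150/4) ≈ 88.47°
|T| = 2 · 37688 / 22512 ≈ 3.3483
Gain = 20 log₁₀(3.3483) ≈ 10.50 dB
∠T = 121.16° − 177.32° = -56.16°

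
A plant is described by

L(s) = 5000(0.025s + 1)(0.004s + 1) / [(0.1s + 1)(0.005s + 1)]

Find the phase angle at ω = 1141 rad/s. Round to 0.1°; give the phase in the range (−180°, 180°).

At ω = 1141 rad/s:
zero (1 + j1141·0.025) = 1 + j28.525 → |·| ≈ 28.543, ∠ ≈ 87.99°
zero (1 + j1141·0.004) = 1 + j4.564 → |·| ≈ 4.6723, ∠ ≈ 77.64°
pole (1 + j1141·0.1) = 1 + j114.1 → |·| ≈ 114.1, ∠ ≈ 89.50°
pole (1 + j1141·0.005) = 1 + j5.705 → |·| ≈ 5.792, ∠ ≈ 80.06°
∠L = (87.99° + 77.64°) − (89.50° + 80.06°) = -3.93°

-3.9°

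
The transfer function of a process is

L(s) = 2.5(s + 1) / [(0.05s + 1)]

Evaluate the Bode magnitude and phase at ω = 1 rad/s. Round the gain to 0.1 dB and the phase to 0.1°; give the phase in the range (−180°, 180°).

At ω = 1 rad/s:
zero (1 + j1·1) = 1 + j1 → |·| ≈ 1.4142, ∠ ≈ 45.00°
pole (1 + j1·0.05) = 1 + j0.05 → |·| ≈ 1.0012, ∠ ≈ 2.86°
|L| = 2.5 · 1.4142 / (1.0012) ≈ 3.5313
Gain = 20 log₁₀(3.5313) ≈ 10.96 dB
∠L = (45.00°) − (2.86°) = 42.14°

11.0 dB, 42.1°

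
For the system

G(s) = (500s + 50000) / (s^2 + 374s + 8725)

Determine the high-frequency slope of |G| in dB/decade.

-20 dB/decade

Each pole contributes −20 dB/decade at high frequency; each zero contributes +20 dB/decade.
Net: 1 zero(s) − 2 pole(s) → -20 dB/decade.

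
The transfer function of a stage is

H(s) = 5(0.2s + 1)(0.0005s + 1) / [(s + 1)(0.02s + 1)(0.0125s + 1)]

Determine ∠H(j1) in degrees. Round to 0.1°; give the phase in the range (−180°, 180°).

At ω = 1 rad/s:
zero (1 + j1·0.2) = 1 + j0.2 → |·| ≈ 1.0198, ∠ ≈ 11.31°
zero (1 + j1·0.0005) = 1 + j0.0005 → |·| ≈ 1, ∠ ≈ 0.03°
pole (1 + j1·1) = 1 + j1 → |·| ≈ 1.4142, ∠ ≈ 45.00°
pole (1 + j1·0.02) = 1 + j0.02 → |·| ≈ 1.0002, ∠ ≈ 1.15°
pole (1 + j1·0.0125) = 1 + j0.0125 → |·| ≈ 1.0001, ∠ ≈ 0.72°
∠H = (11.31° + 0.03°) − (45.00° + 1.15° + 0.72°) = -35.53°

-35.5°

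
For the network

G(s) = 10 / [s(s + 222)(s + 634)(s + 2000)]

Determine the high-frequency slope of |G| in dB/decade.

-80 dB/decade

Each pole contributes −20 dB/decade at high frequency; each zero contributes +20 dB/decade.
Net: 0 zero(s) − 4 pole(s) → -80 dB/decade.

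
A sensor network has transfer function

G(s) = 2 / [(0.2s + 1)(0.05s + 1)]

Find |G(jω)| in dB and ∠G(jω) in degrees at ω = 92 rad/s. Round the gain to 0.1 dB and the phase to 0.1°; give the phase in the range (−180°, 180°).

At ω = 92 rad/s:
pole (1 + j92·0.2) = 1 + j18.4 → |·| ≈ 18.427, ∠ ≈ 86.89°
pole (1 + j92·0.05) = 1 + j4.6 → |·| ≈ 4.7074, ∠ ≈ 77.74°
|G| = 2 · 1 / (18.427 · 4.7074) ≈ 0.023057
Gain = 20 log₁₀(0.023057) ≈ -32.74 dB
∠G = (0°) − (86.89° + 77.74°) = -164.63°

-32.7 dB, -164.6°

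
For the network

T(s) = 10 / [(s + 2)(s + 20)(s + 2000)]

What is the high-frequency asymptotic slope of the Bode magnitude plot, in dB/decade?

Each pole contributes −20 dB/decade at high frequency; each zero contributes +20 dB/decade.
Net: 0 zero(s) − 3 pole(s) → -60 dB/decade.

-60 dB/decade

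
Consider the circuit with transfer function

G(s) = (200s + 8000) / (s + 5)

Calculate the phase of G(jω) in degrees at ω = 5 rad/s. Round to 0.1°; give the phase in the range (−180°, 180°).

Substitute s = j5:
Numerator: 200(j5) + 8000 = 8000 + j1000
Denominator: (j5) + 5 = 5 + j5
|N| = √(8000² + 1000²) ≈ 8062.3, ∠N ≈ 7.13°
|D| = √(5² + 5²) ≈ 7.0711, ∠D ≈ 45.00°
∠G = 7.13° − 45.00° = -37.87°

-37.9°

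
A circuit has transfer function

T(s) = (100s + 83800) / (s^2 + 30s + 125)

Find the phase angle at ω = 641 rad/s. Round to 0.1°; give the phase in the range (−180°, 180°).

-139.9°

Substitute s = j641:
Numerator: 100(j641) + 83800 = 83800 + j64100
Denominator: (j641)^2 + 30(j641) + 125 = -410756 + j19230
|N| = √(83800² + 64100²) ≈ 1.055e+05, ∠N ≈ 37.41°
|D| = √(410756² + 19230²) ≈ 4.1121e+05, ∠D ≈ 177.32°
∠T = 37.41° − 177.32° = -139.91°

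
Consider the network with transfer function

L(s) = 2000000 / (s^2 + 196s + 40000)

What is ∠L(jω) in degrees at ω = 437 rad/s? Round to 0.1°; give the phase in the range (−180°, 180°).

-150.4°

At s = jω = j437:
quadratic: (j437)² + 196·j437 + 40000 = -150969 + j85652 → |·| ≈ 1.7357e+05, ∠ ≈ 150.43°
∠L = 0.00° − 150.43° = -150.43°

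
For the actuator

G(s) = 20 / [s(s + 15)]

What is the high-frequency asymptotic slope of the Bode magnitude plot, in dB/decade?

Each pole contributes −20 dB/decade at high frequency; each zero contributes +20 dB/decade.
Net: 0 zero(s) − 2 pole(s) → -40 dB/decade.

-40 dB/decade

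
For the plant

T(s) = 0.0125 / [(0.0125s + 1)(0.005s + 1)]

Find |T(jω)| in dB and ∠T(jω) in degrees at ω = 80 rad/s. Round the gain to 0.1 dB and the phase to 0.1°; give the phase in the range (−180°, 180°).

At ω = 80 rad/s:
pole (1 + j80·0.0125) = 1 + j1 → |·| ≈ 1.4142, ∠ ≈ 45.00°
pole (1 + j80·0.005) = 1 + j0.4 → |·| ≈ 1.077, ∠ ≈ 21.80°
|T| = 0.0125 · 1 / (1.4142 · 1.077) ≈ 0.008207
Gain = 20 log₁₀(0.008207) ≈ -41.72 dB
∠T = (0°) − (45.00° + 21.80°) = -66.80°

-41.7 dB, -66.8°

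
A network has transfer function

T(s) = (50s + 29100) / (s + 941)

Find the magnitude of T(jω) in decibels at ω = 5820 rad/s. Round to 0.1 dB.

Substitute s = j5820:
Numerator: 50(j5820) + 29100 = 29100 + j291000
Denominator: (j5820) + 941 = 941 + j5820
|N| = √(29100² + 291000²) ≈ 2.9245e+05, ∠N ≈ 84.29°
|D| = √(941² + 5820²) ≈ 5895.6, ∠D ≈ 80.82°
|T| = 2.9245e+05 / 5895.6 ≈ 49.605
Gain = 20 log₁₀(49.605) ≈ 33.91 dB

33.9 dB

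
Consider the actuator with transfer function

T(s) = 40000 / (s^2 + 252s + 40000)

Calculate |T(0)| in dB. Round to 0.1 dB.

0.0 dB

T(0) = 40000 / 40000 = 1
20 log₁₀(1) ≈ 0.00 dB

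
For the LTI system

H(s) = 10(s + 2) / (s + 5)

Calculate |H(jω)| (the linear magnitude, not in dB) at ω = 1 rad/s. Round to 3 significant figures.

At s = jω = j1:
zero (s+2): 2 + j1 → |·| = √(2²+1²) = √5 ≈ 2.2361, ∠ = arctan(1/2) ≈ 26.57°
pole (s+5): 5 + j1 → |·| = √(5²+1²) = √26 ≈ 5.099, ∠ = arctan(1/5) ≈ 11.31°
|H| = 10 · 2.2361 / 5.099 ≈ 4.3854

4.39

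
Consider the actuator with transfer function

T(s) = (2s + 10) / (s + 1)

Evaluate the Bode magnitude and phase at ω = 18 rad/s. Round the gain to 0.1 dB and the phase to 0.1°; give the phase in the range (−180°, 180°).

Substitute s = j18:
Numerator: 2(j18) + 10 = 10 + j36
Denominator: (j18) + 1 = 1 + j18
|N| = √(10² + 36²) ≈ 37.363, ∠N ≈ 74.48°
|D| = √(1² + 18²) ≈ 18.028, ∠D ≈ 86.82°
|T| = 37.363 / 18.028 ≈ 2.0725
Gain = 20 log₁₀(2.0725) ≈ 6.33 dB
∠T = 74.48° − 86.82° = -12.34°

6.3 dB, -12.3°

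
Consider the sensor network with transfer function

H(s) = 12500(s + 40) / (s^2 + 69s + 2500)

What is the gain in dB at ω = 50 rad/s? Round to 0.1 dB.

At s = jω = j50:
zero (s+40): 40 + j50 → |·| = √(40²+50²) = √4100 ≈ 64.031, ∠ = arctan(50/40) ≈ 51.34°
quadratic: (j50)² + 69·j50 + 2500 = 0 + j3450 → |·| ≈ 3450, ∠ ≈ 90.00°
|H| = 12500 · 64.031 / 3450 ≈ 232
Gain = 20 log₁₀(232) ≈ 47.31 dB

47.3 dB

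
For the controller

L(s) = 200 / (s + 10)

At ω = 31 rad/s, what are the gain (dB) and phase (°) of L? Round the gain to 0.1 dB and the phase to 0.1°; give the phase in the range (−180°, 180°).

At s = jω = j31:
pole (s+10): 10 + j31 → |·| = √(10²+31²) = √1061 ≈ 32.573, ∠ = arctan(31/10) ≈ 72.12°
|L| = 200 / 32.573 ≈ 6.1401
Gain = 20 log₁₀(6.1401) ≈ 15.76 dB
∠L = 0.00° − 72.12° = -72.12°

15.8 dB, -72.1°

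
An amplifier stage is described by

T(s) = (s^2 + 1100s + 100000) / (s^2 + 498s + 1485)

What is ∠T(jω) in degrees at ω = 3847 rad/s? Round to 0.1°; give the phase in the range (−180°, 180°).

-8.7°

Substitute s = j3847:
Numerator: (j3847)^2 + 1100(j3847) + 100000 = -14699409 + j4231700
Denominator: (j3847)^2 + 498(j3847) + 1485 = -14797924 + j1915806
|N| = √(14699409² + 4231700²) ≈ 1.5296e+07, ∠N ≈ 163.94°
|D| = √(14797924² + 1915806²) ≈ 1.4921e+07, ∠D ≈ 172.62°
∠T = 163.94° − 172.62° = -8.68°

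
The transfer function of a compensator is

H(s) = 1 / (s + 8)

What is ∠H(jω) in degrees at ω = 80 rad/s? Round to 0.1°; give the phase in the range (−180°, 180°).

At s = jω = j80:
pole (s+8): 8 + j80 → |·| = √(8²+80²) = √6464 ≈ 80.399, ∠ = arctan(80/8) ≈ 84.29°
∠H = 0.00° − 84.29° = -84.29°

-84.3°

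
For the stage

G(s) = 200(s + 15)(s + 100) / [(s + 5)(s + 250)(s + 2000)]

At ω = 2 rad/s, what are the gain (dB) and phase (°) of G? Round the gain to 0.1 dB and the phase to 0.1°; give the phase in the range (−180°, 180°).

At s = jω = j2:
zero (s+15): 15 + j2 → |·| = √(15²+2²) = √229 ≈ 15.133, ∠ = arctan(2/15) ≈ 7.59°
zero (s+100): 100 + j2 → |·| = √(100²+2²) = √10004 ≈ 100.02, ∠ = arctan(2/100) ≈ 1.15°
pole (s+5): 5 + j2 → |·| = √(5²+2²) = √29 ≈ 5.3852, ∠ = arctan(2/5) ≈ 21.80°
pole (s+250): 250 + j2 → |·| = √(250²+2²) = √62504 ≈ 250.01, ∠ = arctan(2/250) ≈ 0.46°
pole (s+2000): 2000 + j2 → |·| = √(2000²+2²) = √4000004 ≈ 2000, ∠ = arctan(2/2000) ≈ 0.06°
|G| = 200 · 1513.6 / 2.6927e+06 ≈ 0.11242
Gain = 20 log₁₀(0.11242) ≈ -18.98 dB
∠G = 8.74° − 22.32° = -13.58°

-19.0 dB, -13.6°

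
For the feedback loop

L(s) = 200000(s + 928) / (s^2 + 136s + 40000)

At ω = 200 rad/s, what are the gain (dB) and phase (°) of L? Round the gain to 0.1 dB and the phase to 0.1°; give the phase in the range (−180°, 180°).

At s = jω = j200:
zero (s+928): 928 + j200 → |·| = √(928²+200²) = √901184 ≈ 949.31, ∠ = arctan(200/928) ≈ 12.16°
quadratic: (j200)² + 136·j200 + 40000 = 0 + j27200 → |·| ≈ 27200, ∠ ≈ 90.00°
|L| = 200000 · 949.31 / 27200 ≈ 6980.2
Gain = 20 log₁₀(6980.2) ≈ 76.88 dB
∠L = 12.16° − 90.00° = -77.84°

76.9 dB, -77.8°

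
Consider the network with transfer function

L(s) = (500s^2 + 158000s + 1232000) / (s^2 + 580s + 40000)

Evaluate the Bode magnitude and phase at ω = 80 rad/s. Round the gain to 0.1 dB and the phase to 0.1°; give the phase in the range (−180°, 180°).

Substitute s = j80:
Numerator: 500(j80)^2 + 158000(j80) + 1232000 = -1968000 + j12640000
Denominator: (j80)^2 + 580(j80) + 40000 = 33600 + j46400
|N| = √(1968000² + 12640000²) ≈ 1.2792e+07, ∠N ≈ 98.85°
|D| = √(33600² + 46400²) ≈ 57288, ∠D ≈ 54.09°
|L| = 1.2792e+07 / 57288 ≈ 223.29
Gain = 20 log₁₀(223.29) ≈ 46.98 dB
∠L = 98.85° − 54.09° = 44.76°

47.0 dB, 44.8°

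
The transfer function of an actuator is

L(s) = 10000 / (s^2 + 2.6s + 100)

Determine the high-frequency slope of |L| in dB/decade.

-40 dB/decade

Each pole contributes −20 dB/decade at high frequency; each zero contributes +20 dB/decade.
Net: 0 zero(s) − 2 pole(s) → -40 dB/decade.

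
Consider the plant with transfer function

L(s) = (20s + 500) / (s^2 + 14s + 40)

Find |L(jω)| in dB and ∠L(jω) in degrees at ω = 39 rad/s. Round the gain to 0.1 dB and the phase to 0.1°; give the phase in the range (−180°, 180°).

-4.6 dB, -102.4°

Substitute s = j39:
Numerator: 20(j39) + 500 = 500 + j780
Denominator: (j39)^2 + 14(j39) + 40 = -1481 + j546
|N| = √(500² + 780²) ≈ 926.5, ∠N ≈ 57.34°
|D| = √(1481² + 546²) ≈ 1578.4, ∠D ≈ 159.76°
|L| = 926.5 / 1578.4 ≈ 0.58699
Gain = 20 log₁₀(0.58699) ≈ -4.63 dB
∠L = 57.34° − 159.76° = -102.42°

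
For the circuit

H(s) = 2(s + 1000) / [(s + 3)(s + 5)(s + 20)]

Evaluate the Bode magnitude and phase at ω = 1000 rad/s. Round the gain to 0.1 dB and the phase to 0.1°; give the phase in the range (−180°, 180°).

-111.0 dB, 136.6°

At s = jω = j1000:
zero (s+1000): 1000 + j1000 → |·| = √(1000²+1000²) = √2000000 ≈ 1414.2, ∠ = arctan(1000/1000) ≈ 45.00°
pole (s+3): 3 + j1000 → |·| = √(3²+1000²) = √1000009 ≈ 1000, ∠ = arctan(1000/3) ≈ 89.83°
pole (s+5): 5 + j1000 → |·| = √(5²+1000²) = √1000025 ≈ 1000, ∠ = arctan(1000/5) ≈ 89.71°
pole (s+20): 20 + j1000 → |·| = √(20²+1000²) = √1000400 ≈ 1000.2, ∠ = arctan(1000/20) ≈ 88.85°
|H| = 2 · 1414.2 / 1.0002e+09 ≈ 2.8278e-06
Gain = 20 log₁₀(2.8278e-06) ≈ -110.97 dB
∠H = 45.00° − 268.39° = -223.39° ≡ 136.61° (principal value)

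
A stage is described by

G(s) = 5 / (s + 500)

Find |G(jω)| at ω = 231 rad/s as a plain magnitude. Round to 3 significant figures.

At s = jω = j231:
pole (s+500): 500 + j231 → |·| = √(500²+231²) = √303361 ≈ 550.78, ∠ = arctan(231/500) ≈ 24.80°
|G| = 5 / 550.78 ≈ 0.009078

0.00908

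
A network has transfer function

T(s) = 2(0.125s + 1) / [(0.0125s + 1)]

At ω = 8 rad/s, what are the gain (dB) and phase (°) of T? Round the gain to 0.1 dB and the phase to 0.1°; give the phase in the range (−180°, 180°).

At ω = 8 rad/s:
zero (1 + j8·0.125) = 1 + j1 → |·| ≈ 1.4142, ∠ ≈ 45.00°
pole (1 + j8·0.0125) = 1 + j0.1 → |·| ≈ 1.005, ∠ ≈ 5.71°
|T| = 2 · 1.4142 / (1.005) ≈ 2.8143
Gain = 20 log₁₀(2.8143) ≈ 8.99 dB
∠T = (45.00°) − (5.71°) = 39.29°

9.0 dB, 39.3°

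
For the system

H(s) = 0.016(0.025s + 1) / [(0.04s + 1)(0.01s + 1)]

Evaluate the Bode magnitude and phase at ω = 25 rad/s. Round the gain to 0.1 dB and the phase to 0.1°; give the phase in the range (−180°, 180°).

-37.8 dB, -27.0°

At ω = 25 rad/s:
zero (1 + j25·0.025) = 1 + j0.625 → |·| ≈ 1.1792, ∠ ≈ 32.01°
pole (1 + j25·0.04) = 1 + j1 → |·| ≈ 1.4142, ∠ ≈ 45.00°
pole (1 + j25·0.01) = 1 + j0.25 → |·| ≈ 1.0308, ∠ ≈ 14.04°
|H| = 0.016 · 1.1792 / (1.4142 · 1.0308) ≈ 0.012943
Gain = 20 log₁₀(0.012943) ≈ -37.76 dB
∠H = (32.01°) − (45.00° + 14.04°) = -27.03°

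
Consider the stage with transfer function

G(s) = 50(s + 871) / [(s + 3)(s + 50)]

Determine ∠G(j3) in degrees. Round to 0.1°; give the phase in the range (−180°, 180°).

-48.2°

At s = jω = j3:
zero (s+871): 871 + j3 → |·| = √(871²+3²) = √758650 ≈ 871.01, ∠ = arctan(3/871) ≈ 0.20°
pole (s+3): 3 + j3 → |·| = √(3²+3²) = √18 ≈ 4.2426, ∠ = arctan(3/3) ≈ 45.00°
pole (s+50): 50 + j3 → |·| = √(50²+3²) = √2509 ≈ 50.09, ∠ = arctan(3/50) ≈ 3.43°
∠G = 0.20° − 48.43° = -48.23°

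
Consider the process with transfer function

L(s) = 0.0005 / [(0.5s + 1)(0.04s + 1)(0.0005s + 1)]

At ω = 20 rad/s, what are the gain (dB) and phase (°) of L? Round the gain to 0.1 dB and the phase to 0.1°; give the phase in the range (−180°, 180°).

-88.2 dB, -123.5°

At ω = 20 rad/s:
pole (1 + j20·0.5) = 1 + j10 → |·| ≈ 10.05, ∠ ≈ 84.29°
pole (1 + j20·0.04) = 1 + j0.8 → |·| ≈ 1.2806, ∠ ≈ 38.66°
pole (1 + j20·0.0005) = 1 + j0.01 → |·| ≈ 1, ∠ ≈ 0.57°
|L| = 0.0005 · 1 / (10.05 · 1.2806 · 1) ≈ 3.885e-05
Gain = 20 log₁₀(3.885e-05) ≈ -88.21 dB
∠L = (0°) − (84.29° + 38.66° + 0.57°) = -123.52°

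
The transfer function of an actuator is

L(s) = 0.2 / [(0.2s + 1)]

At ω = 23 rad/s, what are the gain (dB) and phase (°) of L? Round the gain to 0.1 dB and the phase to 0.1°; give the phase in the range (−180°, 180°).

-27.4 dB, -77.7°

At ω = 23 rad/s:
pole (1 + j23·0.2) = 1 + j4.6 → |·| ≈ 4.7074, ∠ ≈ 77.74°
|L| = 0.2 · 1 / (4.7074) ≈ 0.042486
Gain = 20 log₁₀(0.042486) ≈ -27.44 dB
∠L = (0°) − (77.74°) = -77.74°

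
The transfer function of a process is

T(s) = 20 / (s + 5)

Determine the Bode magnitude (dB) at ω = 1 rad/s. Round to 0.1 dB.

11.9 dB

At s = jω = j1:
pole (s+5): 5 + j1 → |·| = √(5²+1²) = √26 ≈ 5.099, ∠ = arctan(1/5) ≈ 11.31°
|T| = 20 / 5.099 ≈ 3.9223
Gain = 20 log₁₀(3.9223) ≈ 11.87 dB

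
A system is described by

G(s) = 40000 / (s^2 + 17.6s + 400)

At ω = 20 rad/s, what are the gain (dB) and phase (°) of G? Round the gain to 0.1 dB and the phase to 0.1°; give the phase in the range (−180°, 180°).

At s = jω = j20:
quadratic: (j20)² + 17.6·j20 + 400 = 0 + j352 → |·| ≈ 352, ∠ ≈ 90.00°
|G| = 40000 / 352 ≈ 113.64
Gain = 20 log₁₀(113.64) ≈ 41.11 dB
∠G = 0.00° − 90.00° = -90.00°

41.1 dB, -90.0°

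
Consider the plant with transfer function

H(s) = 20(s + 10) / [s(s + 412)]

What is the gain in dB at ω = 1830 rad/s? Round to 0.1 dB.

At s = jω = j1830:
zero (s+10): 10 + j1830 → |·| = √(10²+1830²) = √3349000 ≈ 1830, ∠ = arctan(1830/10) ≈ 89.69°
pole (s+412): 412 + j1830 → |·| = √(412²+1830²) = √3518644 ≈ 1875.8, ∠ = arctan(1830/412) ≈ 77.31°
pole at origin: |s| = 1830, ∠ = 90.00° (in denominator)
|H| = 20 · 1830 / 3.4327e+06 ≈ 0.010662
Gain = 20 log₁₀(0.010662) ≈ -39.44 dB

-39.4 dB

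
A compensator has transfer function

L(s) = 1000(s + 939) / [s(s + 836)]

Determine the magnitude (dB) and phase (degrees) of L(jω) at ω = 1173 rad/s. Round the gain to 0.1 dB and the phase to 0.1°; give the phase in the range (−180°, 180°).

At s = jω = j1173:
zero (s+939): 939 + j1173 → |·| = √(939²+1173²) = √2257650 ≈ 1502.5, ∠ = arctan(1173/939) ≈ 51.32°
pole (s+836): 836 + j1173 → |·| = √(836²+1173²) = √2074825 ≈ 1440.4, ∠ = arctan(1173/836) ≈ 54.52°
pole at origin: |s| = 1173, ∠ = 90.00° (in denominator)
|L| = 1000 · 1502.5 / 1.6896e+06 ≈ 0.88926
Gain = 20 log₁₀(0.88926) ≈ -1.02 dB
∠L = 51.32° − 144.52° = -93.20°

-1.0 dB, -93.2°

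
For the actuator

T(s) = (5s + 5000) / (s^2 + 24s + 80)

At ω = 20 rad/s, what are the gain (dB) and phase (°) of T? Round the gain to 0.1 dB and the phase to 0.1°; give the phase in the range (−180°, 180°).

Substitute s = j20:
Numerator: 5(j20) + 5000 = 5000 + j100
Denominator: (j20)^2 + 24(j20) + 80 = -320 + j480
|N| = √(5000² + 100²) ≈ 5001, ∠N ≈ 1.15°
|D| = √(320² + 480²) ≈ 576.89, ∠D ≈ 123.69°
|T| = 5001 / 576.89 ≈ 8.6689
Gain = 20 log₁₀(8.6689) ≈ 18.76 dB
∠T = 1.15° − 123.69° = -122.54°

18.8 dB, -122.5°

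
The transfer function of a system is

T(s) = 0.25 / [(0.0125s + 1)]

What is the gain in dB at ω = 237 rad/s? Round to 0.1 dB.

At ω = 237 rad/s:
pole (1 + j237·0.0125) = 1 + j2.9625 → |·| ≈ 3.1267, ∠ ≈ 71.35°
|T| = 0.25 · 1 / (3.1267) ≈ 0.079957
Gain = 20 log₁₀(0.079957) ≈ -21.94 dB

-21.9 dB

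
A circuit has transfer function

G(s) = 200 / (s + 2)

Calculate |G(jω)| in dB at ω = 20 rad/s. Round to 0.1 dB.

At s = jω = j20:
pole (s+2): 2 + j20 → |·| = √(2²+20²) = √404 ≈ 20.1, ∠ = arctan(20/2) ≈ 84.29°
|G| = 200 / 20.1 ≈ 9.9502
Gain = 20 log₁₀(9.9502) ≈ 19.96 dB

20.0 dB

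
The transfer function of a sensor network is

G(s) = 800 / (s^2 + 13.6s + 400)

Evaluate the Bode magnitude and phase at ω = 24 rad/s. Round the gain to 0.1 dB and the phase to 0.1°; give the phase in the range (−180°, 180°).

6.7 dB, -118.3°

At s = jω = j24:
quadratic: (j24)² + 13.6·j24 + 400 = -176 + j326.4 → |·| ≈ 370.83, ∠ ≈ 118.33°
|G| = 800 / 370.83 ≈ 2.1573
Gain = 20 log₁₀(2.1573) ≈ 6.68 dB
∠G = 0.00° − 118.33° = -118.33°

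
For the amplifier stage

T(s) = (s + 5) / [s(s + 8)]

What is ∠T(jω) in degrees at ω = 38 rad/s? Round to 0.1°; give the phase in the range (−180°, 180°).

At s = jω = j38:
zero (s+5): 5 + j38 → |·| = √(5²+38²) = √1469 ≈ 38.328, ∠ = arctan(38/5) ≈ 82.50°
pole (s+8): 8 + j38 → |·| = √(8²+38²) = √1508 ≈ 38.833, ∠ = arctan(38/8) ≈ 78.11°
pole at origin: |s| = 38, ∠ = 90.00° (in denominator)
∠T = 82.50° − 168.11° = -85.61°

-85.6°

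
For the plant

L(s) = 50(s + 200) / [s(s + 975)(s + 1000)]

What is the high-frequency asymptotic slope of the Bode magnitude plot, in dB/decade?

Each pole contributes −20 dB/decade at high frequency; each zero contributes +20 dB/decade.
Net: 1 zero(s) − 3 pole(s) → -40 dB/decade.

-40 dB/decade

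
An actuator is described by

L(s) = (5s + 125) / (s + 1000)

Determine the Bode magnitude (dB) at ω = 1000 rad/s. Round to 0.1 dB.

Substitute s = j1000:
Numerator: 5(j1000) + 125 = 125 + j5000
Denominator: (j1000) + 1000 = 1000 + j1000
|N| = √(125² + 5000²) ≈ 5001.6, ∠N ≈ 88.57°
|D| = √(1000² + 1000²) ≈ 1414.2, ∠D ≈ 45.00°
|L| = 5001.6 / 1414.2 ≈ 3.5367
Gain = 20 log₁₀(3.5367) ≈ 10.97 dB

11.0 dB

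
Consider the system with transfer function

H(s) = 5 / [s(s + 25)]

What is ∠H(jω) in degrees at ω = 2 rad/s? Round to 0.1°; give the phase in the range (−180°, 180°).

At s = jω = j2:
pole (s+25): 25 + j2 → |·| = √(25²+2²) = √629 ≈ 25.08, ∠ = arctan(2/25) ≈ 4.57°
pole at origin: |s| = 2, ∠ = 90.00° (in denominator)
∠H = 0.00° − 94.57° = -94.57°

-94.6°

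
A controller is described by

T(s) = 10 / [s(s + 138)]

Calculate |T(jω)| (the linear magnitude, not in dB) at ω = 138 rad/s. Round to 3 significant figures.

At s = jω = j138:
pole (s+138): 138 + j138 → |·| = √(138²+138²) = √38088 ≈ 195.16, ∠ = arctan(138/138) ≈ 45.00°
pole at origin: |s| = 138, ∠ = 90.00° (in denominator)
|T| = 10 / 26932 ≈ 0.00037131

0.000371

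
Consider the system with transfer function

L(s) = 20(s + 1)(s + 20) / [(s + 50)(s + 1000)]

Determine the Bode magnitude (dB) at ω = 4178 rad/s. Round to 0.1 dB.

25.8 dB

At s = jω = j4178:
zero (s+1): 1 + j4178 → |·| = √(1²+4178²) = √17455685 ≈ 4178, ∠ = arctan(4178/1) ≈ 89.99°
zero (s+20): 20 + j4178 → |·| = √(20²+4178²) = √17456084 ≈ 4178, ∠ = arctan(4178/20) ≈ 89.73°
pole (s+50): 50 + j4178 → |·| = √(50²+4178²) = √17458184 ≈ 4178.3, ∠ = arctan(4178/50) ≈ 89.31°
pole (s+1000): 1000 + j4178 → |·| = √(1000²+4178²) = √18455684 ≈ 4296, ∠ = arctan(4178/1000) ≈ 76.54°
|L| = 20 · 1.7456e+07 / 1.795e+07 ≈ 19.45
Gain = 20 log₁₀(19.45) ≈ 25.78 dB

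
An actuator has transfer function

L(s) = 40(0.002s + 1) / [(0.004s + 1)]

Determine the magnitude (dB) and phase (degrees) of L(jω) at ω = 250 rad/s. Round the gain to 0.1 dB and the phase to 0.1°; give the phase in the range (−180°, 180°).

At ω = 250 rad/s:
zero (1 + j250·0.002) = 1 + j0.5 → |·| ≈ 1.118, ∠ ≈ 26.57°
pole (1 + j250·0.004) = 1 + j1 → |·| ≈ 1.4142, ∠ ≈ 45.00°
|L| = 40 · 1.118 / (1.4142) ≈ 31.622
Gain = 20 log₁₀(31.622) ≈ 30.00 dB
∠L = (26.57°) − (45.00°) = -18.43°

30.0 dB, -18.4°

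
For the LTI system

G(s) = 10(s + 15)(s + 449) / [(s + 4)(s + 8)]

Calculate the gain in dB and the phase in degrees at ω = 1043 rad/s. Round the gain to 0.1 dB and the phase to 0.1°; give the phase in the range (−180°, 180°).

At s = jω = j1043:
zero (s+15): 15 + j1043 → |·| = √(15²+1043²) = √1088074 ≈ 1043.1, ∠ = arctan(1043/15) ≈ 89.18°
zero (s+449): 449 + j1043 → |·| = √(449²+1043²) = √1289450 ≈ 1135.5, ∠ = arctan(1043/449) ≈ 66.71°
pole (s+4): 4 + j1043 → |·| = √(4²+1043²) = √1087865 ≈ 1043, ∠ = arctan(1043/4) ≈ 89.78°
pole (s+8): 8 + j1043 → |·| = √(8²+1043²) = √1087913 ≈ 1043, ∠ = arctan(1043/8) ≈ 89.56°
|G| = 10 · 1.1844e+06 / 1.0878e+06 ≈ 10.888
Gain = 20 log₁₀(10.888) ≈ 20.74 dB
∠G = 155.89° − 179.34° = -23.45°

20.7 dB, -23.5°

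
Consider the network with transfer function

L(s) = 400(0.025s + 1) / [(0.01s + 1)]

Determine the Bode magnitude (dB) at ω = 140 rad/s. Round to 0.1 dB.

At ω = 140 rad/s:
zero (1 + j140·0.025) = 1 + j3.5 → |·| ≈ 3.6401, ∠ ≈ 74.05°
pole (1 + j140·0.01) = 1 + j1.4 → |·| ≈ 1.7205, ∠ ≈ 54.46°
|L| = 400 · 3.6401 / (1.7205) ≈ 846.29
Gain = 20 log₁₀(846.29) ≈ 58.55 dB

58.6 dB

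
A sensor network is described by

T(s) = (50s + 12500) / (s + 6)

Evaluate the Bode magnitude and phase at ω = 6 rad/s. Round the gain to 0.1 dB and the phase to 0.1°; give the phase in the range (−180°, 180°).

Substitute s = j6:
Numerator: 50(j6) + 12500 = 12500 + j300
Denominator: (j6) + 6 = 6 + j6
|N| = √(12500² + 300²) ≈ 12504, ∠N ≈ 1.37°
|D| = √(6² + 6²) ≈ 8.4853, ∠D ≈ 45.00°
|T| = 12504 / 8.4853 ≈ 1473.6
Gain = 20 log₁₀(1473.6) ≈ 63.37 dB
∠T = 1.37° − 45.00° = -43.63°

63.4 dB, -43.6°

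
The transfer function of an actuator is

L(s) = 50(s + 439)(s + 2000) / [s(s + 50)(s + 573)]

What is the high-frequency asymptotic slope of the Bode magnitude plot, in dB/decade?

-20 dB/decade

Each pole contributes −20 dB/decade at high frequency; each zero contributes +20 dB/decade.
Net: 2 zero(s) − 3 pole(s) → -20 dB/decade.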